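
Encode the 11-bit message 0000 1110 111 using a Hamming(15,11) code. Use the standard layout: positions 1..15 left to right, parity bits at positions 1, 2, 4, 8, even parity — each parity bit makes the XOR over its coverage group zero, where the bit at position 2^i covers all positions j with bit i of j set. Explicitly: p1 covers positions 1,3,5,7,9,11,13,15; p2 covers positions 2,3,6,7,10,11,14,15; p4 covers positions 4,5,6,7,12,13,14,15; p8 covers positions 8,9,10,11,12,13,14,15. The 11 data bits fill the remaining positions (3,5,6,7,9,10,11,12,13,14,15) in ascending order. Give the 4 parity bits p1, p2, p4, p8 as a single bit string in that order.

Place data bits at non-power-of-two positions: b3=0, b5=0, b6=0, b7=0, b9=1, b10=1, b11=1, b12=0, b13=1, b14=1, b15=1.
p1 = XOR of data positions {3,5,7,9,11,13,15} = 0⊕0⊕0⊕1⊕1⊕1⊕1 = 0
p2 = XOR of data positions {3,6,7,10,11,14,15} = 0⊕0⊕0⊕1⊕1⊕1⊕1 = 0
p4 = XOR of data positions {5,6,7,12,13,14,15} = 0⊕0⊕0⊕0⊕1⊕1⊕1 = 1
p8 = XOR of data positions {9,10,11,12,13,14,15} = 1⊕1⊕1⊕0⊕1⊕1⊕1 = 0
Parity bits p1,p2,p4,p8 = 0010

0010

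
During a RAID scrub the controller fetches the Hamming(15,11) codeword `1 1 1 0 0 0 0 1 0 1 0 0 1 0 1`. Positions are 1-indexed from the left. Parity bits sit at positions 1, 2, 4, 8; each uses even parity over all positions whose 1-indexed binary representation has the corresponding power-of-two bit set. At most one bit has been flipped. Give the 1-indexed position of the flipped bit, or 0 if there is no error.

s1: b1⊕b3⊕b5⊕b7⊕b9⊕b11⊕b13⊕b15 = 1⊕1⊕0⊕0⊕0⊕0⊕1⊕1 = 0
s2: b2⊕b3⊕b6⊕b7⊕b10⊕b11⊕b14⊕b15 = 1⊕1⊕0⊕0⊕1⊕0⊕0⊕1 = 0
s4: b4⊕b5⊕b6⊕b7⊕b12⊕b13⊕b14⊕b15 = 0⊕0⊕0⊕0⊕0⊕1⊕0⊕1 = 0
s8: b8⊕b9⊕b10⊕b11⊕b12⊕b13⊕b14⊕b15 = 1⊕0⊕1⊕0⊕0⊕1⊕0⊕1 = 0
Syndrome (s8...s1) = 0000 → position 0 (no error).

0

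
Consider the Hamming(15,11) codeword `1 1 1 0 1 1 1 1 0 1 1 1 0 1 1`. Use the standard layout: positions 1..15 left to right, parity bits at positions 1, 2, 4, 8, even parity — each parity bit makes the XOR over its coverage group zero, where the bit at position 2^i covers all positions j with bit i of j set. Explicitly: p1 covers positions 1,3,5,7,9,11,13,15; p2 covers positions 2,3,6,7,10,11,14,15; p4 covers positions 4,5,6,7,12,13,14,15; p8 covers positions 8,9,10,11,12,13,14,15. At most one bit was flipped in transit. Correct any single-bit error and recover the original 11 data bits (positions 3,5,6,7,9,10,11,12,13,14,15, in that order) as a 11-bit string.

s1: b1⊕b3⊕b5⊕b7⊕b9⊕b11⊕b13⊕b15 = 1⊕1⊕1⊕1⊕0⊕1⊕0⊕1 = 0
s2: b2⊕b3⊕b6⊕b7⊕b10⊕b11⊕b14⊕b15 = 1⊕1⊕1⊕1⊕1⊕1⊕1⊕1 = 0
s4: b4⊕b5⊕b6⊕b7⊕b12⊕b13⊕b14⊕b15 = 0⊕1⊕1⊕1⊕1⊕0⊕1⊕1 = 0
s8: b8⊕b9⊕b10⊕b11⊕b12⊕b13⊕b14⊕b15 = 1⊕0⊕1⊕1⊕1⊕0⊕1⊕1 = 0
Syndrome (s8...s1) = 0000 → position 0 (no error).
No correction needed.
Data bits at positions 3,5,6,7,9,10,11,12,13,14,15: 11110111011

11110111011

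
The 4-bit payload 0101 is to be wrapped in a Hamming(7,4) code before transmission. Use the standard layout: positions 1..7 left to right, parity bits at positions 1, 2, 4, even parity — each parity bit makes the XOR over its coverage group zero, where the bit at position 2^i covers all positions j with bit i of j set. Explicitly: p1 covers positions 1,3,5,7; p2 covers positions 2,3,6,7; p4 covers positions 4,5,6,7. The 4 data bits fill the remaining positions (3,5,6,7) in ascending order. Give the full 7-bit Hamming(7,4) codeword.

0100101

Place data bits at non-power-of-two positions: b3=0, b5=1, b6=0, b7=1.
p1 = XOR of data positions {3,5,7} = 0⊕1⊕1 = 0
p2 = XOR of data positions {3,6,7} = 0⊕0⊕1 = 1
p4 = XOR of data positions {5,6,7} = 1⊕0⊕1 = 0
Codeword b1..b7 = 0100101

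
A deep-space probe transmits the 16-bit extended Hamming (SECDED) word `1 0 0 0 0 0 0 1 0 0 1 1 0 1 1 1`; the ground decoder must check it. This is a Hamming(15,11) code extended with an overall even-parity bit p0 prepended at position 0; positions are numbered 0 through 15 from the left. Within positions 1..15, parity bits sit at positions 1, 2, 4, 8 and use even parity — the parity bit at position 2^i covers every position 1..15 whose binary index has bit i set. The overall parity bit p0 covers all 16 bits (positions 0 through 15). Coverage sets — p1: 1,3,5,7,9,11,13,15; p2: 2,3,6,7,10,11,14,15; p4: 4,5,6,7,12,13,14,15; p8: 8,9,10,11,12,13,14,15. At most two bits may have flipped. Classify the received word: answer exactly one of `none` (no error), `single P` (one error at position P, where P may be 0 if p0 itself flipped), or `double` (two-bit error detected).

single 10

s1: b1⊕b3⊕b5⊕b7⊕b9⊕b11⊕b13⊕b15 = 0⊕0⊕0⊕1⊕0⊕1⊕1⊕1 = 0
s2: b2⊕b3⊕b6⊕b7⊕b10⊕b11⊕b14⊕b15 = 0⊕0⊕0⊕1⊕1⊕1⊕1⊕1 = 1
s4: b4⊕b5⊕b6⊕b7⊕b12⊕b13⊕b14⊕b15 = 0⊕0⊕0⊕1⊕0⊕1⊕1⊕1 = 0
s8: b8⊕b9⊕b10⊕b11⊕b12⊕b13⊕b14⊕b15 = 0⊕0⊕1⊕1⊕0⊕1⊕1⊕1 = 1
Syndrome (s8...s1) = 1010 → position 10.
Overall parity (XOR of all 16 bits, including p0): 1⊕0⊕0⊕0⊕0⊕0⊕0⊕1⊕0⊕0⊕1⊕1⊕0⊕1⊕1⊕1 = 1
Overall=1, syndrome position=10 → single-bit error at position 10.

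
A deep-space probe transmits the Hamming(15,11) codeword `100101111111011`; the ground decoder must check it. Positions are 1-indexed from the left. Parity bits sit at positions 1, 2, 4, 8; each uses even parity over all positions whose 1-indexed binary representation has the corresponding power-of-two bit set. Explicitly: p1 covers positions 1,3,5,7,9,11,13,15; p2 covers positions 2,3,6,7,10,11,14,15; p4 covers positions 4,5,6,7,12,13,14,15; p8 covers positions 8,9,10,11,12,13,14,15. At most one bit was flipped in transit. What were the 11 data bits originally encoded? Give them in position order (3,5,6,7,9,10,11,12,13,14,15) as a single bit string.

00110111011

s1: b1⊕b3⊕b5⊕b7⊕b9⊕b11⊕b13⊕b15 = 1⊕0⊕0⊕1⊕1⊕1⊕0⊕1 = 1
s2: b2⊕b3⊕b6⊕b7⊕b10⊕b11⊕b14⊕b15 = 0⊕0⊕1⊕1⊕1⊕1⊕1⊕1 = 0
s4: b4⊕b5⊕b6⊕b7⊕b12⊕b13⊕b14⊕b15 = 1⊕0⊕1⊕1⊕1⊕0⊕1⊕1 = 0
s8: b8⊕b9⊕b10⊕b11⊕b12⊕b13⊕b14⊕b15 = 1⊕1⊕1⊕1⊕1⊕0⊕1⊕1 = 1
Syndrome (s8...s1) = 1001 → position 9.
Flip bit 9: corrected codeword = 100101110111011
Data bits at positions 3,5,6,7,9,10,11,12,13,14,15: 00110111011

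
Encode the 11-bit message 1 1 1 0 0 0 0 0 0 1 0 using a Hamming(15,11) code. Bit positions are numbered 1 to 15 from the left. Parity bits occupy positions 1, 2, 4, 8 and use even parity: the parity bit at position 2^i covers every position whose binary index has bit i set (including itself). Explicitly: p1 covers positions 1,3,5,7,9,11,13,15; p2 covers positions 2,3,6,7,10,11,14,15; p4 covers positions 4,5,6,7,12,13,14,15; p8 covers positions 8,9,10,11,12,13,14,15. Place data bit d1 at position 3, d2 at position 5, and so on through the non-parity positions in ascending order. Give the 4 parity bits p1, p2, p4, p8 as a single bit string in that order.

Place data bits at non-power-of-two positions: b3=1, b5=1, b6=1, b7=0, b9=0, b10=0, b11=0, b12=0, b13=0, b14=1, b15=0.
p1 = XOR of data positions {3,5,7,9,11,13,15} = 1⊕1⊕0⊕0⊕0⊕0⊕0 = 0
p2 = XOR of data positions {3,6,7,10,11,14,15} = 1⊕1⊕0⊕0⊕0⊕1⊕0 = 1
p4 = XOR of data positions {5,6,7,12,13,14,15} = 1⊕1⊕0⊕0⊕0⊕1⊕0 = 1
p8 = XOR of data positions {9,10,11,12,13,14,15} = 0⊕0⊕0⊕0⊕0⊕1⊕0 = 1
Parity bits p1,p2,p4,p8 = 0111

0111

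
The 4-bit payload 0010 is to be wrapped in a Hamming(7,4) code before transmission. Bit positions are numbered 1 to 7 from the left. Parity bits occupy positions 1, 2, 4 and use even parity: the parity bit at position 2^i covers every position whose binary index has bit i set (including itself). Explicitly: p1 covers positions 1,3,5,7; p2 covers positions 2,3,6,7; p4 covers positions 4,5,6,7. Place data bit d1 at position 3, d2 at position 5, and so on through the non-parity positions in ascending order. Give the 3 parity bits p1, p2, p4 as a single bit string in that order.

011

Place data bits at non-power-of-two positions: b3=0, b5=0, b6=1, b7=0.
p1 = XOR of data positions {3,5,7} = 0⊕0⊕0 = 0
p2 = XOR of data positions {3,6,7} = 0⊕1⊕0 = 1
p4 = XOR of data positions {5,6,7} = 0⊕1⊕0 = 1
Parity bits p1,p2,p4 = 011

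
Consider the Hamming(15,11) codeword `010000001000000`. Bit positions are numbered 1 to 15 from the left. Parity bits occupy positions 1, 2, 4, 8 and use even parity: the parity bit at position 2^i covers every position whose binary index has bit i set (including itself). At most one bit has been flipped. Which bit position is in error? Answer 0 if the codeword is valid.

s1: b1⊕b3⊕b5⊕b7⊕b9⊕b11⊕b13⊕b15 = 0⊕0⊕0⊕0⊕1⊕0⊕0⊕0 = 1
s2: b2⊕b3⊕b6⊕b7⊕b10⊕b11⊕b14⊕b15 = 1⊕0⊕0⊕0⊕0⊕0⊕0⊕0 = 1
s4: b4⊕b5⊕b6⊕b7⊕b12⊕b13⊕b14⊕b15 = 0⊕0⊕0⊕0⊕0⊕0⊕0⊕0 = 0
s8: b8⊕b9⊕b10⊕b11⊕b12⊕b13⊕b14⊕b15 = 0⊕1⊕0⊕0⊕0⊕0⊕0⊕0 = 1
Syndrome (s8...s1) = 1011 → position 11.

11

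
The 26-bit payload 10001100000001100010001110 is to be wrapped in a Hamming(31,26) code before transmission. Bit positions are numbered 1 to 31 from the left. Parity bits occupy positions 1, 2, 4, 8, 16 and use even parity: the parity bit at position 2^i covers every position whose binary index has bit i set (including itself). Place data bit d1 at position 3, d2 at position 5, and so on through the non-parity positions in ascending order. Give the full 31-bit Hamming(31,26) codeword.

0010000011000000001100010001110

Place data bits at non-power-of-two positions: b3=1, b5=0, b6=0, b7=0, b9=1, b10=1, b11=0, b12=0, b13=0, b14=0, b15=0, b17=0, b18=0, b19=1, b20=1, b21=0, b22=0, b23=0, b24=1, b25=0, b26=0, b27=0, b28=1, b29=1, b30=1, b31=0.
p1 = XOR of data positions {3,5,7,9,11,13,15,17,19,21,23,25,27,29,31} = 1⊕0⊕0⊕1⊕0⊕0⊕0⊕0⊕1⊕0⊕0⊕0⊕0⊕1⊕0 = 0
p2 = XOR of data positions {3,6,7,10,11,14,15,18,19,22,23,26,27,30,31} = 1⊕0⊕0⊕1⊕0⊕0⊕0⊕0⊕1⊕0⊕0⊕0⊕0⊕1⊕0 = 0
p4 = XOR of data positions {5,6,7,12,13,14,15,20,21,22,23,28,29,30,31} = 0⊕0⊕0⊕0⊕0⊕0⊕0⊕1⊕0⊕0⊕0⊕1⊕1⊕1⊕0 = 0
p8 = XOR of data positions {9,10,11,12,13,14,15,24,25,26,27,28,29,30,31} = 1⊕1⊕0⊕0⊕0⊕0⊕0⊕1⊕0⊕0⊕0⊕1⊕1⊕1⊕0 = 0
p16 = XOR of data positions {17,18,19,20,21,22,23,24,25,26,27,28,29,30,31} = 0⊕0⊕1⊕1⊕0⊕0⊕0⊕1⊕0⊕0⊕0⊕1⊕1⊕1⊕0 = 0
Codeword b1..b31 = 0010000011000000001100010001110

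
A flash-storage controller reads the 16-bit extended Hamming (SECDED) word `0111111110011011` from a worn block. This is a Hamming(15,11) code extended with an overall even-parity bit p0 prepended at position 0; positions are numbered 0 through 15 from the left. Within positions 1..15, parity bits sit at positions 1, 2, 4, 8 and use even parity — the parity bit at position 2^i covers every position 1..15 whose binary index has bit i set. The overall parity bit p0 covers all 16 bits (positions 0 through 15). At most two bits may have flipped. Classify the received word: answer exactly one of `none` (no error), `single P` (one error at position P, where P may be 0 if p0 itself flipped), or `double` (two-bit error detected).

double

s1: b1⊕b3⊕b5⊕b7⊕b9⊕b11⊕b13⊕b15 = 1⊕1⊕1⊕1⊕0⊕1⊕0⊕1 = 0
s2: b2⊕b3⊕b6⊕b7⊕b10⊕b11⊕b14⊕b15 = 1⊕1⊕1⊕1⊕0⊕1⊕1⊕1 = 1
s4: b4⊕b5⊕b6⊕b7⊕b12⊕b13⊕b14⊕b15 = 1⊕1⊕1⊕1⊕1⊕0⊕1⊕1 = 1
s8: b8⊕b9⊕b10⊕b11⊕b12⊕b13⊕b14⊕b15 = 1⊕0⊕0⊕1⊕1⊕0⊕1⊕1 = 1
Syndrome (s8...s1) = 1110 → position 14.
Overall parity (XOR of all 16 bits, including p0): 0⊕1⊕1⊕1⊕1⊕1⊕1⊕1⊕1⊕0⊕0⊕1⊕1⊕0⊕1⊕1 = 0
Overall=0, syndrome position=14 → double-bit error detected (uncorrectable).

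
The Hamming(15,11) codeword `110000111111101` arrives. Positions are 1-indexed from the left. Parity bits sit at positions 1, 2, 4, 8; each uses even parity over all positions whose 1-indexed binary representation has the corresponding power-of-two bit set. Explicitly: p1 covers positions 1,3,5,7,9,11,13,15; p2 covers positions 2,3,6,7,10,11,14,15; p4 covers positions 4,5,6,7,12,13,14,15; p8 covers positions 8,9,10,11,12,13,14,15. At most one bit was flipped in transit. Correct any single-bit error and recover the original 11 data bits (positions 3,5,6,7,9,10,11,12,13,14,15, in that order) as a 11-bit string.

00011011101

s1: b1⊕b3⊕b5⊕b7⊕b9⊕b11⊕b13⊕b15 = 1⊕0⊕0⊕1⊕1⊕1⊕1⊕1 = 0
s2: b2⊕b3⊕b6⊕b7⊕b10⊕b11⊕b14⊕b15 = 1⊕0⊕0⊕1⊕1⊕1⊕0⊕1 = 1
s4: b4⊕b5⊕b6⊕b7⊕b12⊕b13⊕b14⊕b15 = 0⊕0⊕0⊕1⊕1⊕1⊕0⊕1 = 0
s8: b8⊕b9⊕b10⊕b11⊕b12⊕b13⊕b14⊕b15 = 1⊕1⊕1⊕1⊕1⊕1⊕0⊕1 = 1
Syndrome (s8...s1) = 1010 → position 10.
Flip bit 10: corrected codeword = 110000111011101
Data bits at positions 3,5,6,7,9,10,11,12,13,14,15: 00011011101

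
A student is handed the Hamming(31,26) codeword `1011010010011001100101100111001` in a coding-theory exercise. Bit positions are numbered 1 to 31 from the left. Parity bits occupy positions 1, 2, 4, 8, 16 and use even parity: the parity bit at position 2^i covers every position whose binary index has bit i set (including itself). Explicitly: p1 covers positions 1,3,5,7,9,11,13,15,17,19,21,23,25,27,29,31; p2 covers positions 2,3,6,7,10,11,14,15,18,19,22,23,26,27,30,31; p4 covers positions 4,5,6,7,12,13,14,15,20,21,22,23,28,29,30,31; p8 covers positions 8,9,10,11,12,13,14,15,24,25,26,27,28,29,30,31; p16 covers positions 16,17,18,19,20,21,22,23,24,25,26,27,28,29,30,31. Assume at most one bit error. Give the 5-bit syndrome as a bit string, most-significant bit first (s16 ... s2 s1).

11110

s1: b1⊕b3⊕b5⊕b7⊕b9⊕b11⊕b13⊕b15⊕b17⊕b19⊕b21⊕b23⊕b25⊕b27⊕b29⊕b31 = 1⊕1⊕0⊕0⊕1⊕0⊕1⊕0⊕1⊕0⊕0⊕1⊕0⊕1⊕0⊕1 = 0
s2: b2⊕b3⊕b6⊕b7⊕b10⊕b11⊕b14⊕b15⊕b18⊕b19⊕b22⊕b23⊕b26⊕b27⊕b30⊕b31 = 0⊕1⊕1⊕0⊕0⊕0⊕0⊕0⊕0⊕0⊕1⊕1⊕1⊕1⊕0⊕1 = 1
s4: b4⊕b5⊕b6⊕b7⊕b12⊕b13⊕b14⊕b15⊕b20⊕b21⊕b22⊕b23⊕b28⊕b29⊕b30⊕b31 = 1⊕0⊕1⊕0⊕1⊕1⊕0⊕0⊕1⊕0⊕1⊕1⊕1⊕0⊕0⊕1 = 1
s8: b8⊕b9⊕b10⊕b11⊕b12⊕b13⊕b14⊕b15⊕b24⊕b25⊕b26⊕b27⊕b28⊕b29⊕b30⊕b31 = 0⊕1⊕0⊕0⊕1⊕1⊕0⊕0⊕0⊕0⊕1⊕1⊕1⊕0⊕0⊕1 = 1
s16: b16⊕b17⊕b18⊕b19⊕b20⊕b21⊕b22⊕b23⊕b24⊕b25⊕b26⊕b27⊕b28⊕b29⊕b30⊕b31 = 1⊕1⊕0⊕0⊕1⊕0⊕1⊕1⊕0⊕0⊕1⊕1⊕1⊕0⊕0⊕1 = 1
Syndrome (s16...s1) = 11110 → position 30.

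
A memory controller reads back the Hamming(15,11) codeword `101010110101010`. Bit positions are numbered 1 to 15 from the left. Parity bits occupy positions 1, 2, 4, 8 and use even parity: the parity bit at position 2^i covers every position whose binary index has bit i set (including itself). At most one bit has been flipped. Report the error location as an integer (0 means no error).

0

s1: b1⊕b3⊕b5⊕b7⊕b9⊕b11⊕b13⊕b15 = 1⊕1⊕1⊕1⊕0⊕0⊕0⊕0 = 0
s2: b2⊕b3⊕b6⊕b7⊕b10⊕b11⊕b14⊕b15 = 0⊕1⊕0⊕1⊕1⊕0⊕1⊕0 = 0
s4: b4⊕b5⊕b6⊕b7⊕b12⊕b13⊕b14⊕b15 = 0⊕1⊕0⊕1⊕1⊕0⊕1⊕0 = 0
s8: b8⊕b9⊕b10⊕b11⊕b12⊕b13⊕b14⊕b15 = 1⊕0⊕1⊕0⊕1⊕0⊕1⊕0 = 0
Syndrome (s8...s1) = 0000 → position 0 (no error).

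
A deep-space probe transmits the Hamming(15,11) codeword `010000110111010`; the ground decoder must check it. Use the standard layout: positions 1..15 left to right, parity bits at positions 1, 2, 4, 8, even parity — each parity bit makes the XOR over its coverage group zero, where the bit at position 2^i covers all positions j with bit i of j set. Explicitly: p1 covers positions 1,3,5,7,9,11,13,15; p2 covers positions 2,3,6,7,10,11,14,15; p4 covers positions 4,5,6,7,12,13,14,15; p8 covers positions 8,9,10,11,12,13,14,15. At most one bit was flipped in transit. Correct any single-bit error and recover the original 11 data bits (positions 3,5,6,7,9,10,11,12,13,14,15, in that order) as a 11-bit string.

00010111000

s1: b1⊕b3⊕b5⊕b7⊕b9⊕b11⊕b13⊕b15 = 0⊕0⊕0⊕1⊕0⊕1⊕0⊕0 = 0
s2: b2⊕b3⊕b6⊕b7⊕b10⊕b11⊕b14⊕b15 = 1⊕0⊕0⊕1⊕1⊕1⊕1⊕0 = 1
s4: b4⊕b5⊕b6⊕b7⊕b12⊕b13⊕b14⊕b15 = 0⊕0⊕0⊕1⊕1⊕0⊕1⊕0 = 1
s8: b8⊕b9⊕b10⊕b11⊕b12⊕b13⊕b14⊕b15 = 1⊕0⊕1⊕1⊕1⊕0⊕1⊕0 = 1
Syndrome (s8...s1) = 1110 → position 14.
Flip bit 14: corrected codeword = 010000110111000
Data bits at positions 3,5,6,7,9,10,11,12,13,14,15: 00010111000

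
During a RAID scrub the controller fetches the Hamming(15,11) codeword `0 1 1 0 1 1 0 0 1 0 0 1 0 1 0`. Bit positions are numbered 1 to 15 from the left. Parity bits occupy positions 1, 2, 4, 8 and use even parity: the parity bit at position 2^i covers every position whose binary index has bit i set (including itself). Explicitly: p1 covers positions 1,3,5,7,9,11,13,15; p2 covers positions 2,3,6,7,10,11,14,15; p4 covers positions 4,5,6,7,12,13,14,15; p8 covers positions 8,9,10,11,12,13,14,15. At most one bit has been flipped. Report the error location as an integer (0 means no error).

9

s1: b1⊕b3⊕b5⊕b7⊕b9⊕b11⊕b13⊕b15 = 0⊕1⊕1⊕0⊕1⊕0⊕0⊕0 = 1
s2: b2⊕b3⊕b6⊕b7⊕b10⊕b11⊕b14⊕b15 = 1⊕1⊕1⊕0⊕0⊕0⊕1⊕0 = 0
s4: b4⊕b5⊕b6⊕b7⊕b12⊕b13⊕b14⊕b15 = 0⊕1⊕1⊕0⊕1⊕0⊕1⊕0 = 0
s8: b8⊕b9⊕b10⊕b11⊕b12⊕b13⊕b14⊕b15 = 0⊕1⊕0⊕0⊕1⊕0⊕1⊕0 = 1
Syndrome (s8...s1) = 1001 → position 9.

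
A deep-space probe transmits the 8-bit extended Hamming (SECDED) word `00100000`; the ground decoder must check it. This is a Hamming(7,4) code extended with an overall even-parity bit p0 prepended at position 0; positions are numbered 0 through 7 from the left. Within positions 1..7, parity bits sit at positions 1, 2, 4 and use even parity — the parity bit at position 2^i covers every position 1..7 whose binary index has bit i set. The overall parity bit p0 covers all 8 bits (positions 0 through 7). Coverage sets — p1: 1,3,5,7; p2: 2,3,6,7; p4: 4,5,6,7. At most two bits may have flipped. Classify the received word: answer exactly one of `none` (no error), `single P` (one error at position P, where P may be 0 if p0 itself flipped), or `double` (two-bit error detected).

s1: b1⊕b3⊕b5⊕b7 = 0⊕0⊕0⊕0 = 0
s2: b2⊕b3⊕b6⊕b7 = 1⊕0⊕0⊕0 = 1
s4: b4⊕b5⊕b6⊕b7 = 0⊕0⊕0⊕0 = 0
Syndrome (s4...s1) = 010 → position 2.
Overall parity (XOR of all 8 bits, including p0): 0⊕0⊕1⊕0⊕0⊕0⊕0⊕0 = 1
Overall=1, syndrome position=2 → single-bit error at position 2.

single 2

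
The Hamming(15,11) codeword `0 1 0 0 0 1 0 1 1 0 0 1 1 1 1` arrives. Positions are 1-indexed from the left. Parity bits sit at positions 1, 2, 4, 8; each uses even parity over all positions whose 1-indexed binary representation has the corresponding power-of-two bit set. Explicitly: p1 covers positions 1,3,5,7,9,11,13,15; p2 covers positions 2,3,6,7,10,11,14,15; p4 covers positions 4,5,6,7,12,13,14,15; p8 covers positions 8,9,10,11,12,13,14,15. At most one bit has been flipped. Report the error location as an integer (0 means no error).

5

s1: b1⊕b3⊕b5⊕b7⊕b9⊕b11⊕b13⊕b15 = 0⊕0⊕0⊕0⊕1⊕0⊕1⊕1 = 1
s2: b2⊕b3⊕b6⊕b7⊕b10⊕b11⊕b14⊕b15 = 1⊕0⊕1⊕0⊕0⊕0⊕1⊕1 = 0
s4: b4⊕b5⊕b6⊕b7⊕b12⊕b13⊕b14⊕b15 = 0⊕0⊕1⊕0⊕1⊕1⊕1⊕1 = 1
s8: b8⊕b9⊕b10⊕b11⊕b12⊕b13⊕b14⊕b15 = 1⊕1⊕0⊕0⊕1⊕1⊕1⊕1 = 0
Syndrome (s8...s1) = 0101 → position 5.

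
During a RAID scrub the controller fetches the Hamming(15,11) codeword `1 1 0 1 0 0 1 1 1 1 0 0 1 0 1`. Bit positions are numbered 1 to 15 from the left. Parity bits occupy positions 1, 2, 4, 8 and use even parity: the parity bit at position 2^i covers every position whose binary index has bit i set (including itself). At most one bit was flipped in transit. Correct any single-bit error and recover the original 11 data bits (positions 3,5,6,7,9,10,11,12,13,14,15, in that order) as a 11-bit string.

00010100101

s1: b1⊕b3⊕b5⊕b7⊕b9⊕b11⊕b13⊕b15 = 1⊕0⊕0⊕1⊕1⊕0⊕1⊕1 = 1
s2: b2⊕b3⊕b6⊕b7⊕b10⊕b11⊕b14⊕b15 = 1⊕0⊕0⊕1⊕1⊕0⊕0⊕1 = 0
s4: b4⊕b5⊕b6⊕b7⊕b12⊕b13⊕b14⊕b15 = 1⊕0⊕0⊕1⊕0⊕1⊕0⊕1 = 0
s8: b8⊕b9⊕b10⊕b11⊕b12⊕b13⊕b14⊕b15 = 1⊕1⊕1⊕0⊕0⊕1⊕0⊕1 = 1
Syndrome (s8...s1) = 1001 → position 9.
Flip bit 9: corrected codeword = 110100110100101
Data bits at positions 3,5,6,7,9,10,11,12,13,14,15: 00010100101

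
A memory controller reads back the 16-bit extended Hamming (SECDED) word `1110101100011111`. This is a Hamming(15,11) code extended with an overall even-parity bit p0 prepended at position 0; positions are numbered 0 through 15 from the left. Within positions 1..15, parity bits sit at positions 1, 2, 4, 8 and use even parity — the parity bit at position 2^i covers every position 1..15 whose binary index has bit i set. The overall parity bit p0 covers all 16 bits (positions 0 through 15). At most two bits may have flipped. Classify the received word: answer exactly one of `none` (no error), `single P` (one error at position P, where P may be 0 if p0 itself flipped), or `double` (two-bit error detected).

single 13

s1: b1⊕b3⊕b5⊕b7⊕b9⊕b11⊕b13⊕b15 = 1⊕0⊕0⊕1⊕0⊕1⊕1⊕1 = 1
s2: b2⊕b3⊕b6⊕b7⊕b10⊕b11⊕b14⊕b15 = 1⊕0⊕1⊕1⊕0⊕1⊕1⊕1 = 0
s4: b4⊕b5⊕b6⊕b7⊕b12⊕b13⊕b14⊕b15 = 1⊕0⊕1⊕1⊕1⊕1⊕1⊕1 = 1
s8: b8⊕b9⊕b10⊕b11⊕b12⊕b13⊕b14⊕b15 = 0⊕0⊕0⊕1⊕1⊕1⊕1⊕1 = 1
Syndrome (s8...s1) = 1101 → position 13.
Overall parity (XOR of all 16 bits, including p0): 1⊕1⊕1⊕0⊕1⊕0⊕1⊕1⊕0⊕0⊕0⊕1⊕1⊕1⊕1⊕1 = 1
Overall=1, syndrome position=13 → single-bit error at position 13.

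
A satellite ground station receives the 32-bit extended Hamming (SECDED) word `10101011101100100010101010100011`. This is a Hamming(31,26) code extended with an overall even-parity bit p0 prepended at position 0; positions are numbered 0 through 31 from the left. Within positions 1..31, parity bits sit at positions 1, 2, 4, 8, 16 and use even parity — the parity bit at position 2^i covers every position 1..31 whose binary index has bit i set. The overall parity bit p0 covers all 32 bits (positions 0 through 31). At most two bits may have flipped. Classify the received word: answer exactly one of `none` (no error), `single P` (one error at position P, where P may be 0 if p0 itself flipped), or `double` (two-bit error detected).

s1: b1⊕b3⊕b5⊕b7⊕b9⊕b11⊕b13⊕b15⊕b17⊕b19⊕b21⊕b23⊕b25⊕b27⊕b29⊕b31 = 0⊕0⊕0⊕1⊕0⊕1⊕0⊕0⊕0⊕0⊕0⊕0⊕0⊕0⊕0⊕1 = 1
s2: b2⊕b3⊕b6⊕b7⊕b10⊕b11⊕b14⊕b15⊕b18⊕b19⊕b22⊕b23⊕b26⊕b27⊕b30⊕b31 = 1⊕0⊕1⊕1⊕1⊕1⊕1⊕0⊕1⊕0⊕1⊕0⊕1⊕0⊕1⊕1 = 1
s4: b4⊕b5⊕b6⊕b7⊕b12⊕b13⊕b14⊕b15⊕b20⊕b21⊕b22⊕b23⊕b28⊕b29⊕b30⊕b31 = 1⊕0⊕1⊕1⊕0⊕0⊕1⊕0⊕1⊕0⊕1⊕0⊕0⊕0⊕1⊕1 = 0
s8: b8⊕b9⊕b10⊕b11⊕b12⊕b13⊕b14⊕b15⊕b24⊕b25⊕b26⊕b27⊕b28⊕b29⊕b30⊕b31 = 1⊕0⊕1⊕1⊕0⊕0⊕1⊕0⊕1⊕0⊕1⊕0⊕0⊕0⊕1⊕1 = 0
s16: b16⊕b17⊕b18⊕b19⊕b20⊕b21⊕b22⊕b23⊕b24⊕b25⊕b26⊕b27⊕b28⊕b29⊕b30⊕b31 = 0⊕0⊕1⊕0⊕1⊕0⊕1⊕0⊕1⊕0⊕1⊕0⊕0⊕0⊕1⊕1 = 1
Syndrome (s16...s1) = 10011 → position 19.
Overall parity (XOR of all 32 bits, including p0): 1⊕0⊕1⊕0⊕1⊕0⊕1⊕1⊕1⊕0⊕1⊕1⊕0⊕0⊕1⊕0⊕0⊕0⊕1⊕0⊕1⊕0⊕1⊕0⊕1⊕0⊕1⊕0⊕0⊕0⊕1⊕1 = 0
Overall=0, syndrome position=19 → double-bit error detected (uncorrectable).

double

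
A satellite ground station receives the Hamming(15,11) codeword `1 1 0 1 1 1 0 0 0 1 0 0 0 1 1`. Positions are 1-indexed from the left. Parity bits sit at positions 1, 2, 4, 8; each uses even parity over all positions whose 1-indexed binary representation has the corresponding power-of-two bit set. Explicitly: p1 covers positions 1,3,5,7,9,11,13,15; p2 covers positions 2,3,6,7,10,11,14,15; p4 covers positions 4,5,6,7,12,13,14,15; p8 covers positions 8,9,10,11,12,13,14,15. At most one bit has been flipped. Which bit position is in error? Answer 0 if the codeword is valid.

15

s1: b1⊕b3⊕b5⊕b7⊕b9⊕b11⊕b13⊕b15 = 1⊕0⊕1⊕0⊕0⊕0⊕0⊕1 = 1
s2: b2⊕b3⊕b6⊕b7⊕b10⊕b11⊕b14⊕b15 = 1⊕0⊕1⊕0⊕1⊕0⊕1⊕1 = 1
s4: b4⊕b5⊕b6⊕b7⊕b12⊕b13⊕b14⊕b15 = 1⊕1⊕1⊕0⊕0⊕0⊕1⊕1 = 1
s8: b8⊕b9⊕b10⊕b11⊕b12⊕b13⊕b14⊕b15 = 0⊕0⊕1⊕0⊕0⊕0⊕1⊕1 = 1
Syndrome (s8...s1) = 1111 → position 15.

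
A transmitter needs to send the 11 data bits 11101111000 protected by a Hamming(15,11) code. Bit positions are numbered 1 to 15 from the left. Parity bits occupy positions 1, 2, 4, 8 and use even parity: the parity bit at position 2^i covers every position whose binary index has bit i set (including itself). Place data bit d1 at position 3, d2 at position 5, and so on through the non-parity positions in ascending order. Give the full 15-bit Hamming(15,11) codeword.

001111001111000

Place data bits at non-power-of-two positions: b3=1, b5=1, b6=1, b7=0, b9=1, b10=1, b11=1, b12=1, b13=0, b14=0, b15=0.
p1 = XOR of data positions {3,5,7,9,11,13,15} = 1⊕1⊕0⊕1⊕1⊕0⊕0 = 0
p2 = XOR of data positions {3,6,7,10,11,14,15} = 1⊕1⊕0⊕1⊕1⊕0⊕0 = 0
p4 = XOR of data positions {5,6,7,12,13,14,15} = 1⊕1⊕0⊕1⊕0⊕0⊕0 = 1
p8 = XOR of data positions {9,10,11,12,13,14,15} = 1⊕1⊕1⊕1⊕0⊕0⊕0 = 0
Codeword b1..b15 = 001111001111000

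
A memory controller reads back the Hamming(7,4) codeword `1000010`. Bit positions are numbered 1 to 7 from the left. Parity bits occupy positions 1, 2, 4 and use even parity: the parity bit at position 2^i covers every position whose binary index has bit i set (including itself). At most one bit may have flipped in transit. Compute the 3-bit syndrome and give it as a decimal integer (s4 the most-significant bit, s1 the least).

s1: b1⊕b3⊕b5⊕b7 = 1⊕0⊕0⊕0 = 1
s2: b2⊕b3⊕b6⊕b7 = 0⊕0⊕1⊕0 = 1
s4: b4⊕b5⊕b6⊕b7 = 0⊕0⊕1⊕0 = 1
Syndrome (s4...s1) = 111 → position 7.

7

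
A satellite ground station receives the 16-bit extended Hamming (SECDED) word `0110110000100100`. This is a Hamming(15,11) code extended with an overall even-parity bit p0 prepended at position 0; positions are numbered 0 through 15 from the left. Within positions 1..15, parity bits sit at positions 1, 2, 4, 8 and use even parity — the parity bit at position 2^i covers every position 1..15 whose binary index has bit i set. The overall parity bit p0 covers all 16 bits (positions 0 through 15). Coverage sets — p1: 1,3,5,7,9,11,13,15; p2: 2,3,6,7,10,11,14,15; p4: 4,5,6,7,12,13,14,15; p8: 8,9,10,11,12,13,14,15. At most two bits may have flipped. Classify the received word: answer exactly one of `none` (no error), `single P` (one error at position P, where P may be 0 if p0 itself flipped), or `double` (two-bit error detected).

s1: b1⊕b3⊕b5⊕b7⊕b9⊕b11⊕b13⊕b15 = 1⊕0⊕1⊕0⊕0⊕0⊕1⊕0 = 1
s2: b2⊕b3⊕b6⊕b7⊕b10⊕b11⊕b14⊕b15 = 1⊕0⊕0⊕0⊕1⊕0⊕0⊕0 = 0
s4: b4⊕b5⊕b6⊕b7⊕b12⊕b13⊕b14⊕b15 = 1⊕1⊕0⊕0⊕0⊕1⊕0⊕0 = 1
s8: b8⊕b9⊕b10⊕b11⊕b12⊕b13⊕b14⊕b15 = 0⊕0⊕1⊕0⊕0⊕1⊕0⊕0 = 0
Syndrome (s8...s1) = 0101 → position 5.
Overall parity (XOR of all 16 bits, including p0): 0⊕1⊕1⊕0⊕1⊕1⊕0⊕0⊕0⊕0⊕1⊕0⊕0⊕1⊕0⊕0 = 0
Overall=0, syndrome position=5 → double-bit error detected (uncorrectable).

double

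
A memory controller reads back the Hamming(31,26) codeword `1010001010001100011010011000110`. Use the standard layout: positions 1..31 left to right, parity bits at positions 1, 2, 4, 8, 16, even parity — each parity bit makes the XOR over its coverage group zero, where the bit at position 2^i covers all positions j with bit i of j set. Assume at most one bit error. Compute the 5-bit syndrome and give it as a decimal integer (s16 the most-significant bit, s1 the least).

s1: b1⊕b3⊕b5⊕b7⊕b9⊕b11⊕b13⊕b15⊕b17⊕b19⊕b21⊕b23⊕b25⊕b27⊕b29⊕b31 = 1⊕1⊕0⊕1⊕1⊕0⊕1⊕0⊕0⊕1⊕1⊕0⊕1⊕0⊕1⊕0 = 1
s2: b2⊕b3⊕b6⊕b7⊕b10⊕b11⊕b14⊕b15⊕b18⊕b19⊕b22⊕b23⊕b26⊕b27⊕b30⊕b31 = 0⊕1⊕0⊕1⊕0⊕0⊕1⊕0⊕1⊕1⊕0⊕0⊕0⊕0⊕1⊕0 = 0
s4: b4⊕b5⊕b6⊕b7⊕b12⊕b13⊕b14⊕b15⊕b20⊕b21⊕b22⊕b23⊕b28⊕b29⊕b30⊕b31 = 0⊕0⊕0⊕1⊕0⊕1⊕1⊕0⊕0⊕1⊕0⊕0⊕0⊕1⊕1⊕0 = 0
s8: b8⊕b9⊕b10⊕b11⊕b12⊕b13⊕b14⊕b15⊕b24⊕b25⊕b26⊕b27⊕b28⊕b29⊕b30⊕b31 = 0⊕1⊕0⊕0⊕0⊕1⊕1⊕0⊕1⊕1⊕0⊕0⊕0⊕1⊕1⊕0 = 1
s16: b16⊕b17⊕b18⊕b19⊕b20⊕b21⊕b22⊕b23⊕b24⊕b25⊕b26⊕b27⊕b28⊕b29⊕b30⊕b31 = 0⊕0⊕1⊕1⊕0⊕1⊕0⊕0⊕1⊕1⊕0⊕0⊕0⊕1⊕1⊕0 = 1
Syndrome (s16...s1) = 11001 → position 25.

25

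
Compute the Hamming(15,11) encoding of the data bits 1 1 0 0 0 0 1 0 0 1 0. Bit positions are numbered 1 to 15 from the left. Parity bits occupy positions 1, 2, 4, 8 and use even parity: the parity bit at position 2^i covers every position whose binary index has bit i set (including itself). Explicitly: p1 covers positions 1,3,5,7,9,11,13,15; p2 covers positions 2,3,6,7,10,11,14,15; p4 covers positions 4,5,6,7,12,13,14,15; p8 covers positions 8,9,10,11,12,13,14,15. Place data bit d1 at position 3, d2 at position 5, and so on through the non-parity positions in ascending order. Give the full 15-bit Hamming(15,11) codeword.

Place data bits at non-power-of-two positions: b3=1, b5=1, b6=0, b7=0, b9=0, b10=0, b11=1, b12=0, b13=0, b14=1, b15=0.
p1 = XOR of data positions {3,5,7,9,11,13,15} = 1⊕1⊕0⊕0⊕1⊕0⊕0 = 1
p2 = XOR of data positions {3,6,7,10,11,14,15} = 1⊕0⊕0⊕0⊕1⊕1⊕0 = 1
p4 = XOR of data positions {5,6,7,12,13,14,15} = 1⊕0⊕0⊕0⊕0⊕1⊕0 = 0
p8 = XOR of data positions {9,10,11,12,13,14,15} = 0⊕0⊕1⊕0⊕0⊕1⊕0 = 0
Codeword b1..b15 = 111010000010010

111010000010010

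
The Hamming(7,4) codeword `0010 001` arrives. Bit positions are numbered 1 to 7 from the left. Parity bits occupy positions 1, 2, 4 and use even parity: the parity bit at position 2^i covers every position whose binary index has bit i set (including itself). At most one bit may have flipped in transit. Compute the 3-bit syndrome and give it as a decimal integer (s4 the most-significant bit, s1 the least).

4

s1: b1⊕b3⊕b5⊕b7 = 0⊕1⊕0⊕1 = 0
s2: b2⊕b3⊕b6⊕b7 = 0⊕1⊕0⊕1 = 0
s4: b4⊕b5⊕b6⊕b7 = 0⊕0⊕0⊕1 = 1
Syndrome (s4...s1) = 100 → position 4.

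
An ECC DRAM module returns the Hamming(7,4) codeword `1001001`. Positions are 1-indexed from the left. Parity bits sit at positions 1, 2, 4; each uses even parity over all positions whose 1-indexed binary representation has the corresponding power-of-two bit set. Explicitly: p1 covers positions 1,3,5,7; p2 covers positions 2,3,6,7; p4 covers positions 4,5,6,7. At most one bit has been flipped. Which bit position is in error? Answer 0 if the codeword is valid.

s1: b1⊕b3⊕b5⊕b7 = 1⊕0⊕0⊕1 = 0
s2: b2⊕b3⊕b6⊕b7 = 0⊕0⊕0⊕1 = 1
s4: b4⊕b5⊕b6⊕b7 = 1⊕0⊕0⊕1 = 0
Syndrome (s4...s1) = 010 → position 2.

2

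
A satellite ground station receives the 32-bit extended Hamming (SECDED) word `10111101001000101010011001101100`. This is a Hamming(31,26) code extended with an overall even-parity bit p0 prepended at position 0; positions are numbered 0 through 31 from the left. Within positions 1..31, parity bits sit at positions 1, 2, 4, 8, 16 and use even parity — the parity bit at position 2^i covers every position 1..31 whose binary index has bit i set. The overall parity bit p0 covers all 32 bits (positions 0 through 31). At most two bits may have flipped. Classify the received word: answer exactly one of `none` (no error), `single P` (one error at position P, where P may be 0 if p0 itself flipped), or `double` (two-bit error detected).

none

s1: b1⊕b3⊕b5⊕b7⊕b9⊕b11⊕b13⊕b15⊕b17⊕b19⊕b21⊕b23⊕b25⊕b27⊕b29⊕b31 = 0⊕1⊕1⊕1⊕0⊕0⊕0⊕0⊕0⊕0⊕1⊕0⊕1⊕0⊕1⊕0 = 0
s2: b2⊕b3⊕b6⊕b7⊕b10⊕b11⊕b14⊕b15⊕b18⊕b19⊕b22⊕b23⊕b26⊕b27⊕b30⊕b31 = 1⊕1⊕0⊕1⊕1⊕0⊕1⊕0⊕1⊕0⊕1⊕0⊕1⊕0⊕0⊕0 = 0
s4: b4⊕b5⊕b6⊕b7⊕b12⊕b13⊕b14⊕b15⊕b20⊕b21⊕b22⊕b23⊕b28⊕b29⊕b30⊕b31 = 1⊕1⊕0⊕1⊕0⊕0⊕1⊕0⊕0⊕1⊕1⊕0⊕1⊕1⊕0⊕0 = 0
s8: b8⊕b9⊕b10⊕b11⊕b12⊕b13⊕b14⊕b15⊕b24⊕b25⊕b26⊕b27⊕b28⊕b29⊕b30⊕b31 = 0⊕0⊕1⊕0⊕0⊕0⊕1⊕0⊕0⊕1⊕1⊕0⊕1⊕1⊕0⊕0 = 0
s16: b16⊕b17⊕b18⊕b19⊕b20⊕b21⊕b22⊕b23⊕b24⊕b25⊕b26⊕b27⊕b28⊕b29⊕b30⊕b31 = 1⊕0⊕1⊕0⊕0⊕1⊕1⊕0⊕0⊕1⊕1⊕0⊕1⊕1⊕0⊕0 = 0
Syndrome (s16...s1) = 00000 → position 0 (no error).
Overall parity (XOR of all 32 bits, including p0): 1⊕0⊕1⊕1⊕1⊕1⊕0⊕1⊕0⊕0⊕1⊕0⊕0⊕0⊕1⊕0⊕1⊕0⊕1⊕0⊕0⊕1⊕1⊕0⊕0⊕1⊕1⊕0⊕1⊕1⊕0⊕0 = 0
Overall=0, syndrome position=0 → no error.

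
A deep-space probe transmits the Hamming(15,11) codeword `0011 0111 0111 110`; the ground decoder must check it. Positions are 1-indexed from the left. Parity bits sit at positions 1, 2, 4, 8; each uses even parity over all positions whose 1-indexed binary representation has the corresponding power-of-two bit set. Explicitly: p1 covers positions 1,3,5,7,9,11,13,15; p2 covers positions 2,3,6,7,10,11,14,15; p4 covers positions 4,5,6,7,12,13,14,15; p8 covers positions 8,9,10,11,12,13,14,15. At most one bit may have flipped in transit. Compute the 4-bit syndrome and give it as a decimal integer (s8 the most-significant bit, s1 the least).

0

s1: b1⊕b3⊕b5⊕b7⊕b9⊕b11⊕b13⊕b15 = 0⊕1⊕0⊕1⊕0⊕1⊕1⊕0 = 0
s2: b2⊕b3⊕b6⊕b7⊕b10⊕b11⊕b14⊕b15 = 0⊕1⊕1⊕1⊕1⊕1⊕1⊕0 = 0
s4: b4⊕b5⊕b6⊕b7⊕b12⊕b13⊕b14⊕b15 = 1⊕0⊕1⊕1⊕1⊕1⊕1⊕0 = 0
s8: b8⊕b9⊕b10⊕b11⊕b12⊕b13⊕b14⊕b15 = 1⊕0⊕1⊕1⊕1⊕1⊕1⊕0 = 0
Syndrome (s8...s1) = 0000 → position 0 (no error).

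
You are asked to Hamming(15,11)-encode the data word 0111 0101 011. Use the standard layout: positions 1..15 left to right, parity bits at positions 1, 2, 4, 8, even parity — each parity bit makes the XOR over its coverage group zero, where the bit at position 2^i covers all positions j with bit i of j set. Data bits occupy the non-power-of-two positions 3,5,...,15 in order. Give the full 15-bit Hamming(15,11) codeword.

Place data bits at non-power-of-two positions: b3=0, b5=1, b6=1, b7=1, b9=0, b10=1, b11=0, b12=1, b13=0, b14=1, b15=1.
p1 = XOR of data positions {3,5,7,9,11,13,15} = 0⊕1⊕1⊕0⊕0⊕0⊕1 = 1
p2 = XOR of data positions {3,6,7,10,11,14,15} = 0⊕1⊕1⊕1⊕0⊕1⊕1 = 1
p4 = XOR of data positions {5,6,7,12,13,14,15} = 1⊕1⊕1⊕1⊕0⊕1⊕1 = 0
p8 = XOR of data positions {9,10,11,12,13,14,15} = 0⊕1⊕0⊕1⊕0⊕1⊕1 = 0
Codeword b1..b15 = 110011100101011

110011100101011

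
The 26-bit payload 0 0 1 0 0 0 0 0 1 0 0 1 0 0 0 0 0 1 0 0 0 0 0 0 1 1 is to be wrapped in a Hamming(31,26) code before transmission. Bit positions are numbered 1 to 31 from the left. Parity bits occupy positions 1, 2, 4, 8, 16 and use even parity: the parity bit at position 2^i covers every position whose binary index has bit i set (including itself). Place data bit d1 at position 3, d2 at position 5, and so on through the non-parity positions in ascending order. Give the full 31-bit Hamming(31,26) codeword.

0001010100001000100000100000011

Place data bits at non-power-of-two positions: b3=0, b5=0, b6=1, b7=0, b9=0, b10=0, b11=0, b12=0, b13=1, b14=0, b15=0, b17=1, b18=0, b19=0, b20=0, b21=0, b22=0, b23=1, b24=0, b25=0, b26=0, b27=0, b28=0, b29=0, b30=1, b31=1.
p1 = XOR of data positions {3,5,7,9,11,13,15,17,19,21,23,25,27,29,31} = 0⊕0⊕0⊕0⊕0⊕1⊕0⊕1⊕0⊕0⊕1⊕0⊕0⊕0⊕1 = 0
p2 = XOR of data positions {3,6,7,10,11,14,15,18,19,22,23,26,27,30,31} = 0⊕1⊕0⊕0⊕0⊕0⊕0⊕0⊕0⊕0⊕1⊕0⊕0⊕1⊕1 = 0
p4 = XOR of data positions {5,6,7,12,13,14,15,20,21,22,23,28,29,30,31} = 0⊕1⊕0⊕0⊕1⊕0⊕0⊕0⊕0⊕0⊕1⊕0⊕0⊕1⊕1 = 1
p8 = XOR of data positions {9,10,11,12,13,14,15,24,25,26,27,28,29,30,31} = 0⊕0⊕0⊕0⊕1⊕0⊕0⊕0⊕0⊕0⊕0⊕0⊕0⊕1⊕1 = 1
p16 = XOR of data positions {17,18,19,20,21,22,23,24,25,26,27,28,29,30,31} = 1⊕0⊕0⊕0⊕0⊕0⊕1⊕0⊕0⊕0⊕0⊕0⊕0⊕1⊕1 = 0
Codeword b1..b31 = 0001010100001000100000100000011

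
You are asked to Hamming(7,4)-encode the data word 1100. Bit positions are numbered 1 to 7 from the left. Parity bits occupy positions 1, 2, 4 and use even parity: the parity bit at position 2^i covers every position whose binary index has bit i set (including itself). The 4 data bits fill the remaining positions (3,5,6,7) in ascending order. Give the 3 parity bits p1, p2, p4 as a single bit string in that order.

Place data bits at non-power-of-two positions: b3=1, b5=1, b6=0, b7=0.
p1 = XOR of data positions {3,5,7} = 1⊕1⊕0 = 0
p2 = XOR of data positions {3,6,7} = 1⊕0⊕0 = 1
p4 = XOR of data positions {5,6,7} = 1⊕0⊕0 = 1
Parity bits p1,p2,p4 = 011

011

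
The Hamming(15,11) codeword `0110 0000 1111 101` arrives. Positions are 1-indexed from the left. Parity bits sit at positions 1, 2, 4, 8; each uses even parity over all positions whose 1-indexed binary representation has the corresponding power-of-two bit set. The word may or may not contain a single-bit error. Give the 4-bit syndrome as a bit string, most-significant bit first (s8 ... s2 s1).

s1: b1⊕b3⊕b5⊕b7⊕b9⊕b11⊕b13⊕b15 = 0⊕1⊕0⊕0⊕1⊕1⊕1⊕1 = 1
s2: b2⊕b3⊕b6⊕b7⊕b10⊕b11⊕b14⊕b15 = 1⊕1⊕0⊕0⊕1⊕1⊕0⊕1 = 1
s4: b4⊕b5⊕b6⊕b7⊕b12⊕b13⊕b14⊕b15 = 0⊕0⊕0⊕0⊕1⊕1⊕0⊕1 = 1
s8: b8⊕b9⊕b10⊕b11⊕b12⊕b13⊕b14⊕b15 = 0⊕1⊕1⊕1⊕1⊕1⊕0⊕1 = 0
Syndrome (s8...s1) = 0111 → position 7.

0111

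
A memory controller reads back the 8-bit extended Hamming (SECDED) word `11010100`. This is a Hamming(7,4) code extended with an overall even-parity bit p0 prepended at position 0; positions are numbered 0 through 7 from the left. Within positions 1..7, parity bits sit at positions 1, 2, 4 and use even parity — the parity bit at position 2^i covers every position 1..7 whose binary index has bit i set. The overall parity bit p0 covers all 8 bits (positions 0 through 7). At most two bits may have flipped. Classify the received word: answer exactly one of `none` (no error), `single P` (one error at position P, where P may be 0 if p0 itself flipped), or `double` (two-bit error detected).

s1: b1⊕b3⊕b5⊕b7 = 1⊕1⊕1⊕0 = 1
s2: b2⊕b3⊕b6⊕b7 = 0⊕1⊕0⊕0 = 1
s4: b4⊕b5⊕b6⊕b7 = 0⊕1⊕0⊕0 = 1
Syndrome (s4...s1) = 111 → position 7.
Overall parity (XOR of all 8 bits, including p0): 1⊕1⊕0⊕1⊕0⊕1⊕0⊕0 = 0
Overall=0, syndrome position=7 → double-bit error detected (uncorrectable).

double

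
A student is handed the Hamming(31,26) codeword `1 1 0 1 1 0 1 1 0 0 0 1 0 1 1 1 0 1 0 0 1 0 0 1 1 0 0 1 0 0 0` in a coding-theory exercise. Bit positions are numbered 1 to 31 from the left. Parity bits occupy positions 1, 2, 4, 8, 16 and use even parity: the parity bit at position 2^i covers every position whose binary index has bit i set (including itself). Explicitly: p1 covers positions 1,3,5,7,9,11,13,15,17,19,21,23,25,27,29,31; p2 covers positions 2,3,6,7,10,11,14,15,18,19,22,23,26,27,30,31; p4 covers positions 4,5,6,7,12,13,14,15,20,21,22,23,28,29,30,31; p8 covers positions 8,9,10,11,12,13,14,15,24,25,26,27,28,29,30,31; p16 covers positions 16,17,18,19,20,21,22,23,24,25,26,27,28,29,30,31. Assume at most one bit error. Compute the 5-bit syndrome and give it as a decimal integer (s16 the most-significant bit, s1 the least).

10

s1: b1⊕b3⊕b5⊕b7⊕b9⊕b11⊕b13⊕b15⊕b17⊕b19⊕b21⊕b23⊕b25⊕b27⊕b29⊕b31 = 1⊕0⊕1⊕1⊕0⊕0⊕0⊕1⊕0⊕0⊕1⊕0⊕1⊕0⊕0⊕0 = 0
s2: b2⊕b3⊕b6⊕b7⊕b10⊕b11⊕b14⊕b15⊕b18⊕b19⊕b22⊕b23⊕b26⊕b27⊕b30⊕b31 = 1⊕0⊕0⊕1⊕0⊕0⊕1⊕1⊕1⊕0⊕0⊕0⊕0⊕0⊕0⊕0 = 1
s4: b4⊕b5⊕b6⊕b7⊕b12⊕b13⊕b14⊕b15⊕b20⊕b21⊕b22⊕b23⊕b28⊕b29⊕b30⊕b31 = 1⊕1⊕0⊕1⊕1⊕0⊕1⊕1⊕0⊕1⊕0⊕0⊕1⊕0⊕0⊕0 = 0
s8: b8⊕b9⊕b10⊕b11⊕b12⊕b13⊕b14⊕b15⊕b24⊕b25⊕b26⊕b27⊕b28⊕b29⊕b30⊕b31 = 1⊕0⊕0⊕0⊕1⊕0⊕1⊕1⊕1⊕1⊕0⊕0⊕1⊕0⊕0⊕0 = 1
s16: b16⊕b17⊕b18⊕b19⊕b20⊕b21⊕b22⊕b23⊕b24⊕b25⊕b26⊕b27⊕b28⊕b29⊕b30⊕b31 = 1⊕0⊕1⊕0⊕0⊕1⊕0⊕0⊕1⊕1⊕0⊕0⊕1⊕0⊕0⊕0 = 0
Syndrome (s16...s1) = 01010 → position 10.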